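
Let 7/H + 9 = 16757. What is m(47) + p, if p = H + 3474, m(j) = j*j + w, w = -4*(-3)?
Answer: 95379867/16748 ≈ 5695.0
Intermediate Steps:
H = 7/16748 (H = 7/(-9 + 16757) = 7/16748 ≈ 0.00041796)
w = 12
m(j) = 12 + j**2 (m(j) = j*j + 12 = j**2 + 12 = 12 + j**2)
p = 58182559/16748 (p = 7/16748 + 3474 = 58182559/16748 ≈ 3474.0)
m(47) + p = (12 + 47**2) + 58182559/16748 = (12 + 2209) + 58182559/16748 = 2221 + 58182559/16748 = 95379867/16748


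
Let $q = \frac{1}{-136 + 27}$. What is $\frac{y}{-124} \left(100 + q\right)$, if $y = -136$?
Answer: $\frac{370566}{3379} \approx 109.67$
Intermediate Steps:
$q = - \frac{1}{109}$ ($q = \frac{1}{-109} = - \frac{1}{109} \approx -0.0091743$)
$\frac{y}{-124} \left(100 + q\right) = - \frac{136}{-124} \left(100 - \frac{1}{109}\right) = \left(-136\right) \left(- \frac{1}{124}\right) \frac{10899}{109} = \frac{34}{31} \cdot \frac{10899}{109} = \frac{370566}{3379}$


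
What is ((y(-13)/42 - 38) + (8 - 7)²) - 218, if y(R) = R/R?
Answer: -10709/42 ≈ -254.98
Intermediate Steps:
y(R) = 1
((y(-13)/42 - 38) + (8 - 7)²) - 218 = ((1/42 - 38) + (8 - 7)²) - 218 = ((1*(1/42) - 38) + 1²) - 218 = ((1/42 - 38) + 1) - 218 = (-1595/42 + 1) - 218 = -1553/42 - 218 = -10709/42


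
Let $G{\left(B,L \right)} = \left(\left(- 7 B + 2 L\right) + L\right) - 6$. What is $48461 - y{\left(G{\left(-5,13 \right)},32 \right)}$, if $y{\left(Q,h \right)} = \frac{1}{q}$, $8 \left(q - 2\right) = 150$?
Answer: $\frac{4022259}{83} \approx 48461.0$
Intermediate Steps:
$q = \frac{83}{4}$ ($q = 2 + \frac{1}{8} \cdot 150 = 2 + \frac{75}{4} = \frac{83}{4} \approx 20.75$)
$G{\left(B,L \right)} = -6 - 7 B + 3 L$ ($G{\left(B,L \right)} = \left(- 7 B + 3 L\right) - 6 = -6 - 7 B + 3 L$)
$y{\left(Q,h \right)} = \frac{4}{83}$ ($y{\left(Q,h \right)} = \frac{1}{\frac{83}{4}} = \frac{4}{83}$)
$48461 - y{\left(G{\left(-5,13 \right)},32 \right)} = 48461 - \frac{4}{83} = \frac{4022259}{83}$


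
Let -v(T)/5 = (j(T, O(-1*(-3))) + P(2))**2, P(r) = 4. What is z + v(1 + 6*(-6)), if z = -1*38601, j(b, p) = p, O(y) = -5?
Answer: -38606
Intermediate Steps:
v(T) = -5 (v(T) = -5*(-5 + 4)**2 = -5*(-1)**2 = -5*1 = -5)
z = -38601
z + v(1 + 6*(-6)) = -38601 - 5 = -38606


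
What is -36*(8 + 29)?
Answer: -1332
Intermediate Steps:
-36*(8 + 29) = -36*37 = -1332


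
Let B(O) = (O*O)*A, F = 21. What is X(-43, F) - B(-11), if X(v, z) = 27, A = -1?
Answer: 148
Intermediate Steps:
B(O) = -O**2 (B(O) = (O*O)*(-1) = O**2*(-1) = -O**2)
X(-43, F) - B(-11) = 27 - (-1)*(-11)**2 = 27 - (-1)*121 = 27 - 1*(-121) = 27 + 121 = 148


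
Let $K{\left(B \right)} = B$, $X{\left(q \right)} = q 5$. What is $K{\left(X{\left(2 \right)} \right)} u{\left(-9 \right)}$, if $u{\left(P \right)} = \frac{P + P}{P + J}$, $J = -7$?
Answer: $\frac{45}{4} \approx 11.25$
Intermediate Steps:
$X{\left(q \right)} = 5 q$
$u{\left(P \right)} = \frac{2 P}{-7 + P}$ ($u{\left(P \right)} = \frac{P + P}{P - 7} = \frac{2 P}{-7 + P}$)
$K{\left(X{\left(2 \right)} \right)} u{\left(-9 \right)} = 5 \cdot 2 \cdot 2 \left(-9\right) \frac{1}{-7 - 9} = 10 \cdot 2 \left(-9\right) \frac{1}{-16} = 10 \cdot 2 \left(-9\right) \left(- \frac{1}{16}\right) = 10 \cdot \frac{9}{8} = \frac{45}{4}$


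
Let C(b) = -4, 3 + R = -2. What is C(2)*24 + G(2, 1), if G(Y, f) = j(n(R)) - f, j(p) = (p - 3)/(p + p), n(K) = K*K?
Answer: -2414/25 ≈ -96.560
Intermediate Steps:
R = -5 (R = -3 - 2 = -5)
n(K) = K**2
j(p) = (-3 + p)/(2*p) (j(p) = (-3 + p)/((2*p)) = (-3 + p)*(1/(2*p)) = (-3 + p)/(2*p))
G(Y, f) = 11/25 - f (G(Y, f) = (-3 + (-5)**2)/(2*((-5)**2)) - f = (1/2)*(-3 + 25)/25 - f = (1/2)*(1/25)*22 - f = 11/25 - f)
C(2)*24 + G(2, 1) = -4*24 + (11/25 - 1*1) = -96 + (11/25 - 1) = -96 - 14/25 = -2414/25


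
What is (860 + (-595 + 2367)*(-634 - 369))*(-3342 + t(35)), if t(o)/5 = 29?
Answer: 5679329832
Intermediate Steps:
t(o) = 145 (t(o) = 5*29 = 145)
(860 + (-595 + 2367)*(-634 - 369))*(-3342 + t(35)) = (860 + (-595 + 2367)*(-634 - 369))*(-3342 + 145) = (860 + 1772*(-1003))*(-3197) = (860 - 1777316)*(-3197) = -1776456*(-3197) = 5679329832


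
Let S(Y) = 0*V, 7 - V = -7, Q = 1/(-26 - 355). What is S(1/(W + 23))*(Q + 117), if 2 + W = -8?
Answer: 0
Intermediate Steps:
W = -10 (W = -2 - 8 = -10)
Q = -1/381 (Q = 1/(-381) = -1/381 ≈ -0.0026247)
V = 14 (V = 7 - 1*(-7) = 7 + 7 = 14)
S(Y) = 0 (S(Y) = 0*14 = 0)
S(1/(W + 23))*(Q + 117) = 0*(-1/381 + 117) = 0*(44576/381) = 0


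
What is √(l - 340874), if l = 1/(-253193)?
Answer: I*√21852305636560819/253193 ≈ 583.84*I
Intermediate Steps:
l = -1/253193 ≈ -3.9496e-6
√(l - 340874) = √(-1/253193 - 340874) = √(-86306910683/253193) = I*√21852305636560819/253193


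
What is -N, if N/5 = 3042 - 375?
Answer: -13335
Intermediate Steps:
N = 13335 (N = 5*(3042 - 375) = 5*2667 = 13335)
-N = -1*13335 = -13335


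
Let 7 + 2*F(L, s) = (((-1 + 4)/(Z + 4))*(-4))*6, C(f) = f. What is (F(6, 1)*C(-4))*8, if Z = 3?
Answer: 1936/7 ≈ 276.57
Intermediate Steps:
F(L, s) = -121/14 (F(L, s) = -7/2 + ((((-1 + 4)/(3 + 4))*(-4))*6)/2 = -7/2 + (((3/7)*(-4))*6)/2 = -7/2 + (-12/7*6)/2 = -7/2 + (1/2)*(-72/7) = -7/2 - 36/7 = -121/14)
(F(6, 1)*C(-4))*8 = -121/14*(-4)*8 = (242/7)*8 = 1936/7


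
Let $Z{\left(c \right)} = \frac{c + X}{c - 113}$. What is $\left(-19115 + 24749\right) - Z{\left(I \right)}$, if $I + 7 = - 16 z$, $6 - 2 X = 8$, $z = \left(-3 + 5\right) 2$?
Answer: $\frac{129573}{23} \approx 5633.6$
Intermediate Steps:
$z = 4$ ($z = 2 \cdot 2 = 4$)
$X = -1$ ($X = 3 - 4 = -1$)
$I = -71$ ($I = -7 - 64 = -71$)
$Z{\left(c \right)} = \frac{-1 + c}{-113 + c}$ ($Z{\left(c \right)} = \frac{c - 1}{c - 113} = \frac{-1 + c}{-113 + c}$)
$\left(-19115 + 24749\right) - Z{\left(I \right)} = \left(-19115 + 24749\right) - \frac{-1 - 71}{-113 - 71} = 5634 - \frac{1}{-184} \left(-72\right) = 5634 - \left(- \frac{1}{184}\right) \left(-72\right) = 5634 - \frac{9}{23} = \frac{129573}{23}$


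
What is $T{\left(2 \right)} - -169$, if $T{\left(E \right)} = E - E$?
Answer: $169$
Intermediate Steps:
$T{\left(E \right)} = 0$
$T{\left(2 \right)} - -169 = 0 - -169 = 0 + 169 = 169$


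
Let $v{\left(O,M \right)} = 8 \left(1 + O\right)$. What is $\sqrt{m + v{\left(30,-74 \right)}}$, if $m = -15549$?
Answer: $i \sqrt{15301} \approx 123.7 i$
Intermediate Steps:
$v{\left(O,M \right)} = 8 + 8 O$
$\sqrt{m + v{\left(30,-74 \right)}} = \sqrt{-15549 + \left(8 + 8 \cdot 30\right)} = \sqrt{-15549 + \left(8 + 240\right)} = \sqrt{-15549 + 248} = \sqrt{-15301} = i \sqrt{15301}$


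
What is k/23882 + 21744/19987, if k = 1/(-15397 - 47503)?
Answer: 32663354063213/30024027688600 ≈ 1.0879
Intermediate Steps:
k = -1/62900 (k = 1/(-62900) = -1/62900 ≈ -1.5898e-5)
k/23882 + 21744/19987 = -1/62900/23882 + 21744/19987 = -1/62900*1/23882 + 21744*(1/19987) = -1/1502177800 + 21744/19987 = 32663354063213/30024027688600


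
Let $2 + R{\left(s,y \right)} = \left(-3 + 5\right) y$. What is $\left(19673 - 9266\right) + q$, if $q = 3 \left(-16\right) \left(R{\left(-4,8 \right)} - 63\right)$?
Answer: $12759$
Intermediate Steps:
$R{\left(s,y \right)} = -2 + 2 y$ ($R{\left(s,y \right)} = -2 + \left(-3 + 5\right) y = -2 + 2 y$)
$q = 2352$ ($q = 3 \left(-16\right) \left(\left(-2 + 2 \cdot 8\right) - 63\right) = - 48 \left(\left(-2 + 16\right) - 63\right) = - 48 \left(14 - 63\right) = \left(-48\right) \left(-49\right) = 2352$)
$\left(19673 - 9266\right) + q = \left(19673 - 9266\right) + 2352 = 10407 + 2352 = 12759$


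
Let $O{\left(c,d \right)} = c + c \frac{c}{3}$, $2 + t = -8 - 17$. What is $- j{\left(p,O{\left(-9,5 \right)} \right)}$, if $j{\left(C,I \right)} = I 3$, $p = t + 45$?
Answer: $-54$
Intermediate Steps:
$t = -27$ ($t = -2 - 25 = -27$)
$O{\left(c,d \right)} = c + \frac{c^{2}}{3}$ ($O{\left(c,d \right)} = c + c c \frac{1}{3} = c + c \frac{c}{3} = c + \frac{c^{2}}{3}$)
$p = 18$ ($p = -27 + 45 = 18$)
$j{\left(C,I \right)} = 3 I$
$- j{\left(p,O{\left(-9,5 \right)} \right)} = - 3 \cdot \frac{1}{3} \left(-9\right) \left(3 - 9\right) = - 3 \cdot \frac{1}{3} \left(-9\right) \left(-6\right) = - 3 \cdot 18 = \left(-1\right) 54 = -54$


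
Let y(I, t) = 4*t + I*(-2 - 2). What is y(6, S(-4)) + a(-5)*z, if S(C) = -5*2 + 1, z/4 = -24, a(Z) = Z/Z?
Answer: -156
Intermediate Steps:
a(Z) = 1
z = -96 (z = 4*(-24) = -96)
S(C) = -9 (S(C) = -10 + 1 = -9)
y(I, t) = -4*I + 4*t (y(I, t) = 4*t + I*(-4) = 4*t - 4*I = -4*I + 4*t)
y(6, S(-4)) + a(-5)*z = (-4*6 + 4*(-9)) + 1*(-96) = (-24 - 36) - 96 = -60 - 96 = -156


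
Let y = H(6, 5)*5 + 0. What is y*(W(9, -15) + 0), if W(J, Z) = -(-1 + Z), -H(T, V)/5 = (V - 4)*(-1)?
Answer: 400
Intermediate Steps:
H(T, V) = -20 + 5*V (H(T, V) = -5*(V - 4)*(-1) = -5*(-4 + V)*(-1) = -5*(4 - V) = -20 + 5*V)
y = 25 (y = (-20 + 5*5)*5 + 0 = (-20 + 25)*5 + 0 = 5*5 + 0 = 25 + 0 = 25)
W(J, Z) = 1 - Z
y*(W(9, -15) + 0) = 25*((1 - 1*(-15)) + 0) = 25*((1 + 15) + 0) = 25*(16 + 0) = 25*16 = 400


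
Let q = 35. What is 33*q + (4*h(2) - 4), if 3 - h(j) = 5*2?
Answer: 1123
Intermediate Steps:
h(j) = -7 (h(j) = 3 - 5*2 = 3 - 1*10 = 3 - 10 = -7)
33*q + (4*h(2) - 4) = 33*35 + (4*(-7) - 4) = 1155 + (-28 - 4) = 1155 - 32 = 1123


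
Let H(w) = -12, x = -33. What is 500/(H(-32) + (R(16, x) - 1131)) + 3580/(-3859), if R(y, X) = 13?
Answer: -597490/436067 ≈ -1.3702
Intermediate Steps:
500/(H(-32) + (R(16, x) - 1131)) + 3580/(-3859) = 500/(-12 + (13 - 1131)) + 3580/(-3859) = 500/(-12 - 1118) + 3580*(-1/3859) = 500/(-1130) - 3580/3859 = 500*(-1/1130) - 3580/3859 = -50/113 - 3580/3859 = -597490/436067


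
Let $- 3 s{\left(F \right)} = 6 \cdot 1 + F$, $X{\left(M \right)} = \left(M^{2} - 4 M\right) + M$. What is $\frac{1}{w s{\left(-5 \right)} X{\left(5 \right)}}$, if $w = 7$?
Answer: $- \frac{3}{70} \approx -0.042857$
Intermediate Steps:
$X{\left(M \right)} = M^{2} - 3 M$
$s{\left(F \right)} = -2 - \frac{F}{3}$ ($s{\left(F \right)} = - \frac{6 \cdot 1 + F}{3} = - \frac{6 + F}{3} = -2 - \frac{F}{3}$)
$\frac{1}{w s{\left(-5 \right)} X{\left(5 \right)}} = \frac{1}{7 \left(-2 - - \frac{5}{3}\right) 5 \left(-3 + 5\right)} = \frac{1}{7 \left(-2 + \frac{5}{3}\right) 5 \cdot 2} = \frac{1}{7 \left(- \frac{1}{3}\right) 10} = \frac{1}{\left(- \frac{7}{3}\right) 10} = \frac{1}{- \frac{70}{3}} = - \frac{3}{70}$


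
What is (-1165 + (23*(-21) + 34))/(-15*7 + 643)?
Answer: -3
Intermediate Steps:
(-1165 + (23*(-21) + 34))/(-15*7 + 643) = (-1165 + (-483 + 34))/(-105 + 643) = (-1165 - 449)/538 = -1614*1/538 = -3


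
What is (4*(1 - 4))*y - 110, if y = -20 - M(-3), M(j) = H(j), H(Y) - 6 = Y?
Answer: 166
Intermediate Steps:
H(Y) = 6 + Y
M(j) = 6 + j
y = -23 (y = -20 - (6 - 3) = -20 - 1*3 = -20 - 3 = -23)
(4*(1 - 4))*y - 110 = (4*(1 - 4))*(-23) - 110 = (4*(-3))*(-23) - 110 = -12*(-23) - 110 = 276 - 110 = 166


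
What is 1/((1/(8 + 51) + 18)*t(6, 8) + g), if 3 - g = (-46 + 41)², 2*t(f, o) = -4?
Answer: -59/3424 ≈ -0.017231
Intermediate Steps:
t(f, o) = -2 (t(f, o) = (½)*(-4) = -2)
g = -22 (g = 3 - (-46 + 41)² = 3 - 1*(-5)² = 3 - 1*25 = 3 - 25 = -22)
1/((1/(8 + 51) + 18)*t(6, 8) + g) = 1/((1/(8 + 51) + 18)*(-2) - 22) = 1/((1/59 + 18)*(-2) - 22) = 1/((1063/59)*(-2) - 22) = 1/(-2126/59 - 22) = 1/(-3424/59) = -59/3424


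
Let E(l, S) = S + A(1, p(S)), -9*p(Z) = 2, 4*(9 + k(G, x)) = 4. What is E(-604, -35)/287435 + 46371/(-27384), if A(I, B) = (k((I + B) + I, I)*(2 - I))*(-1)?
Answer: -4443129251/2623706680 ≈ -1.6935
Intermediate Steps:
k(G, x) = -8 (k(G, x) = -9 + (¼)*4 = -9 + 1 = -8)
p(Z) = -2/9 (p(Z) = -⅑*2 = -2/9)
A(I, B) = 16 - 8*I (A(I, B) = -8*(2 - I)*(-1) = (-16 + 8*I)*(-1) = 16 - 8*I)
E(l, S) = 8 + S (E(l, S) = S + (16 - 8*1) = S + (16 - 8) = S + 8 = 8 + S)
E(-604, -35)/287435 + 46371/(-27384) = (8 - 35)/287435 + 46371/(-27384) = -27*1/287435 + 46371*(-1/27384) = -27/287435 - 15457/9128 = -4443129251/2623706680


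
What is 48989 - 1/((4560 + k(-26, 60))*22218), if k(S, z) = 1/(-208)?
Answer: 516180104153575/10536653211 ≈ 48989.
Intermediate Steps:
k(S, z) = -1/208
48989 - 1/((4560 + k(-26, 60))*22218) = 48989 - 1/((4560 - 1/208)*22218) = 48989 - 1/(948479/208*22218) = 48989 - 208/(948479*22218) = 48989 - 1*104/10536653211 = 48989 - 104/10536653211 = 516180104153575/10536653211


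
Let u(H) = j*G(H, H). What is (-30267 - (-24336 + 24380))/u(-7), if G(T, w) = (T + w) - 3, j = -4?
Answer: -1783/4 ≈ -445.75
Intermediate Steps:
G(T, w) = -3 + T + w
u(H) = 12 - 8*H (u(H) = -4*(-3 + H + H) = -4*(-3 + 2*H) = 12 - 8*H)
(-30267 - (-24336 + 24380))/u(-7) = (-30267 - (-24336 + 24380))/(12 - 8*(-7)) = (-30267 - 1*44)/(12 + 56) = (-30267 - 44)/68 = -30311*1/68 = -1783/4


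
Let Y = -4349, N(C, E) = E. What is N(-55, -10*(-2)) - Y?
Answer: 4369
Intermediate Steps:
N(-55, -10*(-2)) - Y = -10*(-2) - 1*(-4349) = 20 + 4349 = 4369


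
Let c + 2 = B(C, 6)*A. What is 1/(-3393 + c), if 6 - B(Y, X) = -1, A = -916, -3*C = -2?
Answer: -1/9807 ≈ -0.00010197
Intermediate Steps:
C = ⅔ (C = -⅓*(-2) = ⅔ ≈ 0.66667)
B(Y, X) = 7 (B(Y, X) = 6 - 1*(-1) = 6 + 1 = 7)
c = -6414 (c = -2 + 7*(-916) = -2 - 6412 = -6414)
1/(-3393 + c) = 1/(-3393 - 6414) = 1/(-9807) = -1/9807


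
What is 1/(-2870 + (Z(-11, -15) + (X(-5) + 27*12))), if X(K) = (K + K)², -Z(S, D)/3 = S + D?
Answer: -1/2368 ≈ -0.00042230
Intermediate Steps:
Z(S, D) = -3*D - 3*S (Z(S, D) = -3*(S + D) = -3*(D + S) = -3*D - 3*S)
X(K) = 4*K² (X(K) = (2*K)² = 4*K²)
1/(-2870 + (Z(-11, -15) + (X(-5) + 27*12))) = 1/(-2870 + ((-3*(-15) - 3*(-11)) + (4*(-5)² + 27*12))) = 1/(-2870 + ((45 + 33) + (4*25 + 324))) = 1/(-2870 + (78 + (100 + 324))) = 1/(-2870 + (78 + 424)) = 1/(-2870 + 502) = 1/(-2368) = -1/2368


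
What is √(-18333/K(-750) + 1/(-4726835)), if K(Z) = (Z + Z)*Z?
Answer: I*√3641057515692986/472683500 ≈ 0.12766*I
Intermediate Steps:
K(Z) = 2*Z² (K(Z) = (2*Z)*Z = 2*Z²)
√(-18333/K(-750) + 1/(-4726835)) = √(-18333/(2*(-750)²) + 1/(-4726835)) = √(-18333/(2*562500) - 1/4726835) = √(-18333/1125000 - 1/4726835) = √(-18333*1/1125000 - 1/4726835) = √(-2037/125000 - 1/4726835) = √(-1925737579/118170875000) = I*√3641057515692986/472683500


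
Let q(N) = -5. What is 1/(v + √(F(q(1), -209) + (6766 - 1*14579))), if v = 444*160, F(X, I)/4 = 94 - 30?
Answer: 23680/1682229719 - I*√7557/5046689157 ≈ 1.4077e-5 - 1.7225e-8*I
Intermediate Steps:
F(X, I) = 256 (F(X, I) = 4*(94 - 30) = 4*64 = 256)
v = 71040
1/(v + √(F(q(1), -209) + (6766 - 1*14579))) = 1/(71040 + √(256 + (6766 - 1*14579))) = 1/(71040 + √(256 + (6766 - 14579))) = 1/(71040 + √(256 - 7813)) = 1/(71040 + √(-7557)) = 1/(71040 + I*√7557)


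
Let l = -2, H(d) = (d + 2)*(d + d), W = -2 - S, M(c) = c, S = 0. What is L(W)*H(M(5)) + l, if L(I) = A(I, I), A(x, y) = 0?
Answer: -2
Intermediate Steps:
W = -2 (W = -2 - 1*0 = -2 + 0 = -2)
L(I) = 0
H(d) = 2*d*(2 + d) (H(d) = (2 + d)*(2*d) = 2*d*(2 + d))
L(W)*H(M(5)) + l = 0*(2*5*(2 + 5)) - 2 = 0*(2*5*7) - 2 = 0*70 - 2 = 0 - 2 = -2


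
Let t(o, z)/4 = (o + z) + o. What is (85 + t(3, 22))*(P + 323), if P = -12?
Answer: 61267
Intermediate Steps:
t(o, z) = 4*z + 8*o (t(o, z) = 4*((o + z) + o) = 4*(z + 2*o) = 4*z + 8*o)
(85 + t(3, 22))*(P + 323) = (85 + (4*22 + 8*3))*(-12 + 323) = (85 + (88 + 24))*311 = (85 + 112)*311 = 197*311 = 61267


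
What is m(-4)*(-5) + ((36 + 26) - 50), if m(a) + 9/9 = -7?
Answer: 52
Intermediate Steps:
m(a) = -8 (m(a) = -1 - 7 = -8)
m(-4)*(-5) + ((36 + 26) - 50) = -8*(-5) + ((36 + 26) - 50) = 40 + (62 - 50) = 40 + 12 = 52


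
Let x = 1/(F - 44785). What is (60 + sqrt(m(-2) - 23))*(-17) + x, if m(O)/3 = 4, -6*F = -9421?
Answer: -264474786/259289 - 17*I*sqrt(11) ≈ -1020.0 - 56.383*I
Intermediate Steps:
F = 9421/6 (F = -1/6*(-9421) = 9421/6 ≈ 1570.2)
m(O) = 12 (m(O) = 3*4 = 12)
x = -6/259289 (x = 1/(9421/6 - 44785) = 1/(-259289/6) = -6/259289 ≈ -2.3140e-5)
(60 + sqrt(m(-2) - 23))*(-17) + x = (60 + sqrt(12 - 23))*(-17) - 6/259289 = (60 + sqrt(-11))*(-17) - 6/259289 = (60 + I*sqrt(11))*(-17) - 6/259289 = (-1020 - 17*I*sqrt(11)) - 6/259289 = -264474786/259289 - 17*I*sqrt(11)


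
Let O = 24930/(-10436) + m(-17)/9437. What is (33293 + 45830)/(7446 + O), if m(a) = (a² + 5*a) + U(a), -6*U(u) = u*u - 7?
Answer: 3896195812718/366541099657 ≈ 10.630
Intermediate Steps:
U(u) = 7/6 - u²/6 (U(u) = -(u*u - 7)/6 = -(u² - 7)/6 = -(-7 + u²)/6 = 7/6 - u²/6)
m(a) = 7/6 + 5*a + 5*a²/6 (m(a) = (a² + 5*a) + (7/6 - a²/6) = 7/6 + 5*a + 5*a²/6)
O = -116812979/49242266 (O = 24930/(-10436) + (7/6 + 5*(-17) + (⅚)*(-17)²)/9437 = 24930*(-1/10436) + (7/6 - 85 + (⅚)*289)*(1/9437) = -12465/5218 + (7/6 - 85 + 1445/6)*(1/9437) = -12465/5218 + 157*(1/9437) = -12465/5218 + 157/9437 = -116812979/49242266 ≈ -2.3722)
(33293 + 45830)/(7446 + O) = (33293 + 45830)/(7446 - 116812979/49242266) = 79123/(366541099657/49242266) = 79123*(49242266/366541099657) = 3896195812718/366541099657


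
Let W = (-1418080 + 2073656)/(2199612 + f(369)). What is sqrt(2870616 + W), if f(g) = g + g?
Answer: 2*sqrt(34745509956967779)/220035 ≈ 1694.3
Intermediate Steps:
f(g) = 2*g
W = 327788/1100175 (W = (-1418080 + 2073656)/(2199612 + 2*369) = 655576/(2199612 + 738) = 655576/2200350 = 655576*(1/2200350) = 327788/1100175 ≈ 0.29794)
sqrt(2870616 + W) = sqrt(2870616 + 327788/1100175) = sqrt(3158180285588/1100175) = 2*sqrt(34745509956967779)/220035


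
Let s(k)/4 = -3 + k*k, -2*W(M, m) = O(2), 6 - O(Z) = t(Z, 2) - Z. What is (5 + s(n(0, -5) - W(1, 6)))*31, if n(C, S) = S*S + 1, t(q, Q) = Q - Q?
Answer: 111383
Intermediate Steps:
t(q, Q) = 0
n(C, S) = 1 + S² (n(C, S) = S² + 1 = 1 + S²)
O(Z) = 6 + Z (O(Z) = 6 - (0 - Z) = 6 - (-1)*Z = 6 + Z)
W(M, m) = -4 (W(M, m) = -(6 + 2)/2 = -½*8 = -4)
s(k) = -12 + 4*k² (s(k) = 4*(-3 + k*k) = 4*(-3 + k²) = -12 + 4*k²)
(5 + s(n(0, -5) - W(1, 6)))*31 = (5 + (-12 + 4*((1 + (-5)²) - 1*(-4))²))*31 = (5 + (-12 + 4*((1 + 25) + 4)²))*31 = (5 + (-12 + 4*(26 + 4)²))*31 = (5 + (-12 + 4*30²))*31 = (5 + (-12 + 4*900))*31 = (5 + (-12 + 3600))*31 = (5 + 3588)*31 = 3593*31 = 111383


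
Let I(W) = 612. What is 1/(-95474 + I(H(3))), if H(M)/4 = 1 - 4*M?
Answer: -1/94862 ≈ -1.0542e-5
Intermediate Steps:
H(M) = 4 - 16*M (H(M) = 4*(1 - 4*M) = 4 - 16*M)
1/(-95474 + I(H(3))) = 1/(-95474 + 612) = 1/(-94862) = -1/94862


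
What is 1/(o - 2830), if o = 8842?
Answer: 1/6012 ≈ 0.00016633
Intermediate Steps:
1/(o - 2830) = 1/(8842 - 2830) = 1/6012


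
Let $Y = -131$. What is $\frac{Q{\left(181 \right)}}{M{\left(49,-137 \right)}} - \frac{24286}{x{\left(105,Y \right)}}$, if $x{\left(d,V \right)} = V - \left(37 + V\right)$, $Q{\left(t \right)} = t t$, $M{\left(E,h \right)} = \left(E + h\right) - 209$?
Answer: $\frac{6000785}{10989} \approx 546.07$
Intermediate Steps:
$M{\left(E,h \right)} = -209 + E + h$
$Q{\left(t \right)} = t^{2}$
$x{\left(d,V \right)} = -37$
$\frac{Q{\left(181 \right)}}{M{\left(49,-137 \right)}} - \frac{24286}{x{\left(105,Y \right)}} = \frac{181^{2}}{-209 + 49 - 137} - \frac{24286}{-37} = \frac{32761}{-297} - - \frac{24286}{37} = 32761 \left(- \frac{1}{297}\right) + \frac{24286}{37} = - \frac{32761}{297} + \frac{24286}{37} = \frac{6000785}{10989}$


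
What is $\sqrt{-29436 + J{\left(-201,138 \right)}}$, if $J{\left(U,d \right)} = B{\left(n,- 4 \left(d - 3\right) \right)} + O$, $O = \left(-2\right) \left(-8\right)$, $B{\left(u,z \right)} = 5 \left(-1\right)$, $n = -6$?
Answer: $5 i \sqrt{1177} \approx 171.54 i$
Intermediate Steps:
$B{\left(u,z \right)} = -5$
$O = 16$
$J{\left(U,d \right)} = 11$ ($J{\left(U,d \right)} = -5 + 16 = 11$)
$\sqrt{-29436 + J{\left(-201,138 \right)}} = \sqrt{-29436 + 11} = \sqrt{-29425} = 5 i \sqrt{1177}$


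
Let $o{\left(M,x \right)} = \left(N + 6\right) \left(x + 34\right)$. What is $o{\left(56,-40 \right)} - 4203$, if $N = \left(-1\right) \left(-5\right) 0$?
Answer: $-4239$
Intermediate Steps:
$N = 0$ ($N = 5 \cdot 0 = 0$)
$o{\left(M,x \right)} = 204 + 6 x$ ($o{\left(M,x \right)} = \left(0 + 6\right) \left(x + 34\right) = 6 \left(34 + x\right) = 204 + 6 x$)
$o{\left(56,-40 \right)} - 4203 = \left(204 + 6 \left(-40\right)\right) - 4203 = \left(204 - 240\right) - 4203 = -36 - 4203 = -4239$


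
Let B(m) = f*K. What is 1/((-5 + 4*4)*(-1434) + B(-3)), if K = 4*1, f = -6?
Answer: -1/15798 ≈ -6.3299e-5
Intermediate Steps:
K = 4
B(m) = -24 (B(m) = -6*4 = -24)
1/((-5 + 4*4)*(-1434) + B(-3)) = 1/((-5 + 4*4)*(-1434) - 24) = 1/((-5 + 16)*(-1434) - 24) = 1/(11*(-1434) - 24) = 1/(-15774 - 24) = 1/(-15798) = -1/15798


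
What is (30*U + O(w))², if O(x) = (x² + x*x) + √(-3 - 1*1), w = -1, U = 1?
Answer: 1020 + 128*I ≈ 1020.0 + 128.0*I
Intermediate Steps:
O(x) = 2*I + 2*x² (O(x) = (x² + x²) + √(-3 - 1) = 2*x² + √(-4) = 2*x² + 2*I = 2*I + 2*x²)
(30*U + O(w))² = (30*1 + (2*I + 2*(-1)²))² = (30 + (2*I + 2*1))² = (30 + (2*I + 2))² = (30 + (2 + 2*I))² = (32 + 2*I)²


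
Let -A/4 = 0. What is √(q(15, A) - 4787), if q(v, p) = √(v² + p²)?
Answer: 2*I*√1193 ≈ 69.08*I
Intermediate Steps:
A = 0 (A = -4*0 = 0)
q(v, p) = √(p² + v²)
√(q(15, A) - 4787) = √(√(0² + 15²) - 4787) = √(√(0 + 225) - 4787) = √(√225 - 4787) = √(15 - 4787) = √(-4772) = 2*I*√1193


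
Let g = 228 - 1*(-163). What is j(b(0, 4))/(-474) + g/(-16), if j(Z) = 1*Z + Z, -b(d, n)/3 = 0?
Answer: -391/16 ≈ -24.438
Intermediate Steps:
b(d, n) = 0 (b(d, n) = -3*0 = 0)
g = 391 (g = 228 + 163 = 391)
j(Z) = 2*Z (j(Z) = Z + Z = 2*Z)
j(b(0, 4))/(-474) + g/(-16) = (2*0)/(-474) + 391/(-16) = 0*(-1/474) + 391*(-1/16) = 0 - 391/16 = -391/16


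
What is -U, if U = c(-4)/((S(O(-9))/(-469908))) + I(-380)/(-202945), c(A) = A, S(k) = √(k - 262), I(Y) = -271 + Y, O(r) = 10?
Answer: -651/202945 + 313272*I*√7/7 ≈ -0.0032078 + 1.1841e+5*I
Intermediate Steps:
S(k) = √(-262 + k)
U = 651/202945 - 313272*I*√7/7 (U = -4*(-469908/√(-262 + 10)) + (-271 - 380)/(-202945) = -4*78318*I*√7/7 - 651*(-1/202945) = -4*78318*I*√7/7 + 651/202945 = -313272*I*√7/7 + 651/202945 = 651/202945 - 313272*I*√7/7 ≈ 0.0032078 - 1.1841e+5*I)
-U = -(651/202945 - 313272*I*√7/7) = -651/202945 + 313272*I*√7/7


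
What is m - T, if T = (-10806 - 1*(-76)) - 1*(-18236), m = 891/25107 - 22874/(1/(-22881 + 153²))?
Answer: -101139180585/8369 ≈ -1.2085e+7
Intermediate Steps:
m = -101076362871/8369 (m = 891*(1/25107) - 22874/(1/(-22881 + 23409)) = 297/8369 - 22874/(1/528) = 297/8369 - 22874/1/528 = 297/8369 - 22874*528 = 297/8369 - 12077472 = -101076362871/8369 ≈ -1.2077e+7)
T = 7506 (T = (-10806 + 76) + 18236 = -10730 + 18236 = 7506)
m - T = -101076362871/8369 - 1*7506 = -101076362871/8369 - 7506 = -101139180585/8369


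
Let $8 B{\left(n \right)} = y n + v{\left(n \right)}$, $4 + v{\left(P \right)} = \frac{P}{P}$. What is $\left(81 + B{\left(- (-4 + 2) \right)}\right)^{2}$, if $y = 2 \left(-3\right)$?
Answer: $\frac{400689}{64} \approx 6260.8$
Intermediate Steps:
$v{\left(P \right)} = -3$ ($v{\left(P \right)} = -4 + \frac{P}{P} = -4 + 1 = -3$)
$y = -6$
$B{\left(n \right)} = - \frac{3}{8} - \frac{3 n}{4}$ ($B{\left(n \right)} = \frac{- 6 n - 3}{8} = \frac{-3 - 6 n}{8} = - \frac{3}{8} - \frac{3 n}{4}$)
$\left(81 + B{\left(- (-4 + 2) \right)}\right)^{2} = \left(81 - \left(\frac{3}{8} + \frac{3 \left(- (-4 + 2)\right)}{4}\right)\right)^{2} = \left(81 - \left(\frac{3}{8} + \frac{3 \left(\left(-1\right) \left(-2\right)\right)}{4}\right)\right)^{2} = \left(81 - \frac{15}{8}\right)^{2} = \left(\frac{633}{8}\right)^{2} = \frac{400689}{64}$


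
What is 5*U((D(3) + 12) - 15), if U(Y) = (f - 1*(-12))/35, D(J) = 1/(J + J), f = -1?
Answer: 11/7 ≈ 1.5714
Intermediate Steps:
D(J) = 1/(2*J)
U(Y) = 11/35 (U(Y) = (-1 - 1*(-12))/35 = (-1 + 12)*(1/35) = 11*(1/35) = 11/35)
5*U((D(3) + 12) - 15) = 5*(11/35) = 11/7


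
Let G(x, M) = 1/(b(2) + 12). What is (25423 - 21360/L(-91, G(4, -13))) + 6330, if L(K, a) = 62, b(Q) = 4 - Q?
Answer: 973663/31 ≈ 31408.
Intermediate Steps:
G(x, M) = 1/14 (G(x, M) = 1/((4 - 1*2) + 12) = 1/((4 - 2) + 12) = 1/(2 + 12) = 1/14)
(25423 - 21360/L(-91, G(4, -13))) + 6330 = (25423 - 21360/62) + 6330 = (25423 - 21360*1/62) + 6330 = (25423 - 10680/31) + 6330 = 777433/31 + 6330 = 973663/31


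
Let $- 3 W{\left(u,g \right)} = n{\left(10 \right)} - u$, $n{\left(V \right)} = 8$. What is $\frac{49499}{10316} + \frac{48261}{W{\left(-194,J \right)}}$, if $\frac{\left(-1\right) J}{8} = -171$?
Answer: $- \frac{741791315}{1041916} \approx -711.95$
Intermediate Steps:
$J = 1368$ ($J = \left(-8\right) \left(-171\right) = 1368$)
$W{\left(u,g \right)} = - \frac{8}{3} + \frac{u}{3}$ ($W{\left(u,g \right)} = - \frac{8 - u}{3} = - \frac{8}{3} + \frac{u}{3}$)
$\frac{49499}{10316} + \frac{48261}{W{\left(-194,J \right)}} = \frac{49499}{10316} + \frac{48261}{- \frac{8}{3} + \frac{1}{3} \left(-194\right)} = 49499 \cdot \frac{1}{10316} + \frac{48261}{- \frac{8}{3} - \frac{194}{3}} = \frac{49499}{10316} + \frac{48261}{- \frac{202}{3}} = \frac{49499}{10316} + 48261 \left(- \frac{3}{202}\right) = \frac{49499}{10316} - \frac{144783}{202} = - \frac{741791315}{1041916}$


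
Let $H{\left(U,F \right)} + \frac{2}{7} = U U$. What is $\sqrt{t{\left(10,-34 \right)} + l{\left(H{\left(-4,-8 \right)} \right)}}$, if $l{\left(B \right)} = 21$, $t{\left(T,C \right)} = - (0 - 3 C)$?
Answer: $9 i \approx 9.0 i$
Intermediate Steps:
$H{\left(U,F \right)} = - \frac{2}{7} + U^{2}$ ($H{\left(U,F \right)} = - \frac{2}{7} + U U = - \frac{2}{7} + U^{2}$)
$t{\left(T,C \right)} = 3 C$ ($t{\left(T,C \right)} = - \left(-3\right) C = 3 C$)
$\sqrt{t{\left(10,-34 \right)} + l{\left(H{\left(-4,-8 \right)} \right)}} = \sqrt{3 \left(-34\right) + 21} = \sqrt{-102 + 21} = \sqrt{-81} = 9 i$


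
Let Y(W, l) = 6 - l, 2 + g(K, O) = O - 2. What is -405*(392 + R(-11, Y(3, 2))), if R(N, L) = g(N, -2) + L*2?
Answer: -159570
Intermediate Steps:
g(K, O) = -4 + O (g(K, O) = -2 + (O - 2) = -2 + (-2 + O) = -4 + O)
R(N, L) = -6 + 2*L (R(N, L) = (-4 - 2) + L*2 = -6 + 2*L)
-405*(392 + R(-11, Y(3, 2))) = -405*(392 + (-6 + 2*(6 - 1*2))) = -405*(392 + (-6 + 2*(6 - 2))) = -405*(392 + (-6 + 2*4)) = -405*(392 + (-6 + 8)) = -405*(392 + 2) = -405*394 = -159570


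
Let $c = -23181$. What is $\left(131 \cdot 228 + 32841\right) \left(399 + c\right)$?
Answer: $-1428636438$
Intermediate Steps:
$\left(131 \cdot 228 + 32841\right) \left(399 + c\right) = \left(131 \cdot 228 + 32841\right) \left(399 - 23181\right) = \left(29868 + 32841\right) \left(-22782\right) = 62709 \left(-22782\right) = -1428636438$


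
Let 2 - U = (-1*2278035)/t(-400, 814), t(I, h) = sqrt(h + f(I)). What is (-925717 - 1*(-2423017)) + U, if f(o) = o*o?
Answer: 1497302 + 2278035*sqrt(160814)/160814 ≈ 1.5030e+6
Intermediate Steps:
f(o) = o**2
t(I, h) = sqrt(h + I**2)
U = 2 + 2278035*sqrt(160814)/160814 (U = 2 - (-1*2278035)/(sqrt(814 + (-400)**2)) = 2 - (-2278035)/(sqrt(814 + 160000)) = 2 - (-2278035)/(sqrt(160814)) = 2 - (-2278035)*sqrt(160814)/160814 = 2 + 2278035*sqrt(160814)/160814 ≈ 5682.7)
(-925717 - 1*(-2423017)) + U = (-925717 - 1*(-2423017)) + (2 + 2278035*sqrt(160814)/160814) = (-925717 + 2423017) + (2 + 2278035*sqrt(160814)/160814) = 1497300 + (2 + 2278035*sqrt(160814)/160814) = 1497302 + 2278035*sqrt(160814)/160814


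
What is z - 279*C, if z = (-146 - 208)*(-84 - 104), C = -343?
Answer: 162249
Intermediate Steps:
z = 66552 (z = -354*(-188) = 66552)
z - 279*C = 66552 - 279*(-343) = 66552 + 95697 = 162249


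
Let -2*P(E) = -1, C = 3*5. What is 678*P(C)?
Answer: 339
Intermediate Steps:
C = 15
P(E) = 1/2 (P(E) = -1/2*(-1) = 1/2)
678*P(C) = 678*(1/2) = 339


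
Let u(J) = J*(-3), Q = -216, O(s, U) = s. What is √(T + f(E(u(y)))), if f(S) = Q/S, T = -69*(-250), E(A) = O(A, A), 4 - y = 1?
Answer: √17274 ≈ 131.43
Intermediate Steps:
y = 3 (y = 4 - 1*1 = 4 - 1 = 3)
u(J) = -3*J
E(A) = A
T = 17250
f(S) = -216/S
√(T + f(E(u(y)))) = √(17250 - 216/((-3*3))) = √(17250 - 216/(-9)) = √(17250 - 216*(-⅑)) = √(17250 + 24) = √17274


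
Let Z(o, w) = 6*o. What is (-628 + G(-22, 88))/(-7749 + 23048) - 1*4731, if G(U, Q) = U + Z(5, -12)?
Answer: -72380189/15299 ≈ -4731.0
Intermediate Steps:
G(U, Q) = 30 + U (G(U, Q) = U + 6*5 = U + 30 = 30 + U)
(-628 + G(-22, 88))/(-7749 + 23048) - 1*4731 = (-628 + (30 - 22))/(-7749 + 23048) - 1*4731 = (-628 + 8)/15299 - 4731 = -620*1/15299 - 4731 = -620/15299 - 4731 = -72380189/15299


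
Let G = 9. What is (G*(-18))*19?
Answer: -3078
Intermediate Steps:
(G*(-18))*19 = (9*(-18))*19 = -162*19 = -3078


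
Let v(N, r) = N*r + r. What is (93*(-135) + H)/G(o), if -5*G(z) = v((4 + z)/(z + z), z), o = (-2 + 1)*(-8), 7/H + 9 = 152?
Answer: 4488395/1001 ≈ 4483.9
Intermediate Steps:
H = 7/143 (H = 7/(-9 + 152) = 7/143 ≈ 0.048951)
o = 8 (o = -1*(-8) = 8)
v(N, r) = r + N*r
G(z) = -z*(1 + (4 + z)/(2*z))/5 (G(z) = -z*(1 + (4 + z)/(z + z))/5 = -z*(1 + (4 + z)/((2*z)))/5 = -z*(1 + (4 + z)*(1/(2*z)))/5 = -z*(1 + (4 + z)/(2*z))/5)
(93*(-135) + H)/G(o) = (93*(-135) + 7/143)/(-⅖ - 3/10*8) = (-12555 + 7/143)/(-⅖ - 12/5) = -1795358/(143*(-14/5)) = -1795358/143*(-5/14) = 4488395/1001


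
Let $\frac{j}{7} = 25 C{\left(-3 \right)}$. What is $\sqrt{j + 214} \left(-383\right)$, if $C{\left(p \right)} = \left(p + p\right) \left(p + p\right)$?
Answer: $- 383 \sqrt{6514} \approx -30912.0$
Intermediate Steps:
$C{\left(p \right)} = 4 p^{2}$ ($C{\left(p \right)} = 2 p 2 p = 4 p^{2}$)
$j = 6300$ ($j = 7 \cdot 25 \cdot 4 \left(-3\right)^{2} = 7 \cdot 25 \cdot 4 \cdot 9 = 7 \cdot 25 \cdot 36 = 7 \cdot 900 = 6300$)
$\sqrt{j + 214} \left(-383\right) = \sqrt{6300 + 214} \left(-383\right) = \sqrt{6514} \left(-383\right) = - 383 \sqrt{6514}$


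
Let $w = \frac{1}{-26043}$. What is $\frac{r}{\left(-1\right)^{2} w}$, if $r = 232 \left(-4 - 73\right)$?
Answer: $465232152$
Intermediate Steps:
$w = - \frac{1}{26043} \approx -3.8398 \cdot 10^{-5}$
$r = -17864$ ($r = 232 \left(-77\right) = -17864$)
$\frac{r}{\left(-1\right)^{2} w} = - \frac{17864}{\left(-1\right)^{2} \left(- \frac{1}{26043}\right)} = - \frac{17864}{1 \left(- \frac{1}{26043}\right)} = - \frac{17864}{- \frac{1}{26043}} = \left(-17864\right) \left(-26043\right) = 465232152$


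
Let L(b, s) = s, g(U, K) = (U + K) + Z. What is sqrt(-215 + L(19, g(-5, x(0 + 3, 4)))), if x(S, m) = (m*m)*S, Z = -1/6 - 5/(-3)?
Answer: I*sqrt(682)/2 ≈ 13.058*I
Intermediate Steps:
Z = 3/2 (Z = -1*1/6 - 5*(-1/3) = -1/6 + 5/3 = 3/2 ≈ 1.5000)
x(S, m) = S*m**2 (x(S, m) = m**2*S = S*m**2)
g(U, K) = 3/2 + K + U (g(U, K) = (U + K) + 3/2 = (K + U) + 3/2 = 3/2 + K + U)
sqrt(-215 + L(19, g(-5, x(0 + 3, 4)))) = sqrt(-215 + (3/2 + (0 + 3)*4**2 - 5)) = sqrt(-215 + (3/2 + 3*16 - 5)) = sqrt(-215 + (3/2 + 48 - 5)) = sqrt(-215 + 89/2) = sqrt(-341/2) = I*sqrt(682)/2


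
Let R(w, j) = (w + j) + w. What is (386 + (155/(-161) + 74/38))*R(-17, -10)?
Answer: -52086584/3059 ≈ -17027.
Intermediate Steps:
R(w, j) = j + 2*w (R(w, j) = (j + w) + w = j + 2*w)
(386 + (155/(-161) + 74/38))*R(-17, -10) = (386 + (155/(-161) + 74/38))*(-10 + 2*(-17)) = (386 + (155*(-1/161) + 74*(1/38)))*(-10 - 34) = (386 + (-155/161 + 37/19))*(-44) = (386 + 3012/3059)*(-44) = (1183786/3059)*(-44) = -52086584/3059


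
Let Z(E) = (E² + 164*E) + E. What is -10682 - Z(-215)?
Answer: -21432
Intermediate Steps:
Z(E) = E² + 165*E
-10682 - Z(-215) = -10682 - (-215)*(165 - 215) = -10682 - (-215)*(-50) = -10682 - 1*10750 = -10682 - 10750 = -21432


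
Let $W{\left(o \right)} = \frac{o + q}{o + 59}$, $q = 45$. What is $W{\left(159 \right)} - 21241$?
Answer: $- \frac{2315167}{109} \approx -21240.0$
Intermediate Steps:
$W{\left(o \right)} = \frac{45 + o}{59 + o}$ ($W{\left(o \right)} = \frac{o + 45}{o + 59} = \frac{45 + o}{59 + o}$)
$W{\left(159 \right)} - 21241 = \frac{45 + 159}{59 + 159} - 21241 = \frac{1}{218} \cdot 204 - 21241 = \frac{102}{109} - 21241 = - \frac{2315167}{109}$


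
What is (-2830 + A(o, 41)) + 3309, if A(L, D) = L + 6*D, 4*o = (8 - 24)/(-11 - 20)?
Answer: 22479/31 ≈ 725.13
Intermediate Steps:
o = 4/31 (o = ((8 - 24)/(-11 - 20))/4 = (-16/(-31))/4 = (-16*(-1/31))/4 = (¼)*(16/31) = 4/31 ≈ 0.12903)
(-2830 + A(o, 41)) + 3309 = (-2830 + (4/31 + 6*41)) + 3309 = (-2830 + (4/31 + 246)) + 3309 = (-2830 + 7630/31) + 3309 = -80100/31 + 3309 = 22479/31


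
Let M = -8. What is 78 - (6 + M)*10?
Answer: 98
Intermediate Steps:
78 - (6 + M)*10 = 78 - (6 - 8)*10 = 78 - (-2)*10 = 78 - 1*(-20) = 78 + 20 = 98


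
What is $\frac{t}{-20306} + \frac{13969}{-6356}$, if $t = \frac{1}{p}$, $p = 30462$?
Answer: $- \frac{540042738239}{245723505027} \approx -2.1978$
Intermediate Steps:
$t = \frac{1}{30462} \approx 3.2828 \cdot 10^{-5}$
$\frac{t}{-20306} + \frac{13969}{-6356} = \frac{1}{30462 \left(-20306\right)} + \frac{13969}{-6356} = \frac{1}{30462} \left(- \frac{1}{20306}\right) + 13969 \left(- \frac{1}{6356}\right) = - \frac{1}{618561372} - \frac{13969}{6356} = - \frac{540042738239}{245723505027}$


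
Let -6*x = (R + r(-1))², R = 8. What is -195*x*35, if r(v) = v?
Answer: 111475/2 ≈ 55738.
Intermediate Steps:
x = -49/6 (x = -(8 - 1)²/6 = -⅙*7² = -⅙*49 = -49/6 ≈ -8.1667)
-195*x*35 = -195*(-49/6)*35 = (3185/2)*35 = 111475/2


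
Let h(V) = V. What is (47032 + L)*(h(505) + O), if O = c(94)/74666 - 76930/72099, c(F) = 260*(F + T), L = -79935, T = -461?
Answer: -44517182287896565/2691671967 ≈ -1.6539e+7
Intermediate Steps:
c(F) = -119860 + 260*F (c(F) = 260*(F - 461) = 260*(-461 + F) = -119860 + 260*F)
O = -6311870980/2691671967 (O = (-119860 + 260*94)/74666 - 76930/72099 = (-119860 + 24440)*(1/74666) - 76930*1/72099 = -95420*1/74666 - 76930/72099 = -47710/37333 - 76930/72099 = -6311870980/2691671967 ≈ -2.3450)
(47032 + L)*(h(505) + O) = (47032 - 79935)*(505 - 6311870980/2691671967) = -32903*1352982472355/2691671967 = -44517182287896565/2691671967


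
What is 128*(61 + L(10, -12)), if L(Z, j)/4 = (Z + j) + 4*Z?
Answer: 27264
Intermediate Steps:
L(Z, j) = 4*j + 20*Z (L(Z, j) = 4*((Z + j) + 4*Z) = 4*(j + 5*Z) = 4*j + 20*Z)
128*(61 + L(10, -12)) = 128*(61 + (4*(-12) + 20*10)) = 128*(61 + (-48 + 200)) = 128*(61 + 152) = 128*213 = 27264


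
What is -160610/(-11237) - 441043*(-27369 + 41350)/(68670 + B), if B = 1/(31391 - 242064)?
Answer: -14595174650999535193/162564722832433 ≈ -89781.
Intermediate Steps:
B = -1/210673 (B = 1/(-210673) = -1/210673 ≈ -4.7467e-6)
-160610/(-11237) - 441043*(-27369 + 41350)/(68670 + B) = -160610/(-11237) - 441043*(-27369 + 41350)/(68670 - 1/210673) = -160610*(-1/11237) - 441043/((14466914909/210673)/13981) = 160610/11237 - 441043/((14466914909/210673)*(1/13981)) = 160610/11237 - 441043/14466914909/2945419213 = 160610/11237 - 441043*2945419213/14466914909 = 160610/11237 - 1299056525959159/14466914909 = -14595174650999535193/162564722832433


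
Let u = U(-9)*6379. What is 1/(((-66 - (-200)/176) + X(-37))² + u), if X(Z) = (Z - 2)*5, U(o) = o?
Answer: 484/4897165 ≈ 9.8833e-5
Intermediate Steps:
X(Z) = -10 + 5*Z (X(Z) = (-2 + Z)*5 = -10 + 5*Z)
u = -57411 (u = -9*6379 = -57411)
1/(((-66 - (-200)/176) + X(-37))² + u) = 1/(((-66 - (-200)/176) + (-10 + 5*(-37)))² - 57411) = 1/(((-66 - (-200)/176) + (-10 - 185))² - 57411) = 1/(((-66 - 1*(-25/22)) - 195)² - 57411) = 1/(((-66 + 25/22) - 195)² - 57411) = 1/((-1427/22 - 195)² - 57411) = 1/((-5717/22)² - 57411) = 1/(32684089/484 - 57411) = 1/(4897165/484) = 484/4897165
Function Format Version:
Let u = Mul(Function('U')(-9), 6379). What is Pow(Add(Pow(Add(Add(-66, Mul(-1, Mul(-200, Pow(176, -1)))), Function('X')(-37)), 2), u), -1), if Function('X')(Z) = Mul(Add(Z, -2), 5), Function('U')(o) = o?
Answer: Rational(484, 4897165) ≈ 9.8833e-5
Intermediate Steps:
Function('X')(Z) = Add(-10, Mul(5, Z)) (Function('X')(Z) = Mul(Add(-2, Z), 5) = Add(-10, Mul(5, Z)))
u = -57411 (u = Mul(-9, 6379) = -57411)
Pow(Add(Pow(Add(Add(-66, Mul(-1, Mul(-200, Pow(176, -1)))), Function('X')(-37)), 2), u), -1) = Pow(Add(Pow(Add(Add(-66, Mul(-1, Mul(-200, Pow(176, -1)))), Add(-10, Mul(5, -37))), 2), -57411), -1) = Pow(Add(Pow(Add(Add(-66, Mul(-1, Mul(-200, Rational(1, 176)))), Add(-10, -185)), 2), -57411), -1) = Pow(Add(Pow(Add(Add(-66, Mul(-1, Rational(-25, 22))), -195), 2), -57411), -1) = Pow(Add(Pow(Add(Add(-66, Rational(25, 22)), -195), 2), -57411), -1) = Pow(Add(Pow(Add(Rational(-1427, 22), -195), 2), -57411), -1) = Pow(Add(Pow(Rational(-5717, 22), 2), -57411), -1) = Pow(Add(Rational(32684089, 484), -57411), -1) = Pow(Rational(4897165, 484), -1) = Rational(484, 4897165)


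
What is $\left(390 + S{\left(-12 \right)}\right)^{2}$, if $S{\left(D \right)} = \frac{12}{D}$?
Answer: $151321$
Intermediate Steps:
$\left(390 + S{\left(-12 \right)}\right)^{2} = \left(390 + \frac{12}{-12}\right)^{2} = \left(390 + 12 \left(- \frac{1}{12}\right)\right)^{2} = \left(390 - 1\right)^{2} = 389^{2} = 151321$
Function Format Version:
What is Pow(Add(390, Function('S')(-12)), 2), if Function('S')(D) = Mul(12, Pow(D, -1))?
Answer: 151321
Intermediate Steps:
Pow(Add(390, Function('S')(-12)), 2) = Pow(Add(390, Mul(12, Pow(-12, -1))), 2) = Pow(Add(390, Mul(12, Rational(-1, 12))), 2) = Pow(Add(390, -1), 2) = Pow(389, 2) = 151321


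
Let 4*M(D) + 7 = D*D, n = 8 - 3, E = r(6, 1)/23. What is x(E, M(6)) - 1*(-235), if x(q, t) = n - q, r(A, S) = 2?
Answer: 5518/23 ≈ 239.91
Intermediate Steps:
E = 2/23 ≈ 0.086957
n = 5
M(D) = -7/4 + D²/4 (M(D) = -7/4 + (D*D)/4 = -7/4 + D²/4)
x(q, t) = 5 - q
x(E, M(6)) - 1*(-235) = (5 - 1*2/23) - 1*(-235) = (5 - 2/23) + 235 = 113/23 + 235 = 5518/23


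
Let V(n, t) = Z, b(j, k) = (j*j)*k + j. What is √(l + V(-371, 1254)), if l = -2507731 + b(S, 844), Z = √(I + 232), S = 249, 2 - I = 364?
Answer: √(49821362 + I*√130) ≈ 7058.4 + 0.e-3*I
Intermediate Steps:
I = -362 (I = 2 - 1*364 = 2 - 364 = -362)
b(j, k) = j + k*j² (b(j, k) = j²*k + j = k*j² + j = j + k*j²)
Z = I*√130 (Z = √(-362 + 232) = √(-130) = I*√130 ≈ 11.402*I)
V(n, t) = I*√130
l = 49821362 (l = -2507731 + 249*(1 + 249*844) = -2507731 + 249*(1 + 210156) = -2507731 + 249*210157 = -2507731 + 52329093 = 49821362)
√(l + V(-371, 1254)) = √(49821362 + I*√130)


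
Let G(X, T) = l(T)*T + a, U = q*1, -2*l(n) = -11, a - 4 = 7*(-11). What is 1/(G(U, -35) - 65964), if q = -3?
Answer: -2/132459 ≈ -1.5099e-5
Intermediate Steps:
a = -73 (a = 4 + 7*(-11) = 4 - 77 = -73)
l(n) = 11/2 (l(n) = -½*(-11) = 11/2)
U = -3 (U = -3*1 = -3)
G(X, T) = -73 + 11*T/2 (G(X, T) = 11*T/2 - 73 = -73 + 11*T/2)
1/(G(U, -35) - 65964) = 1/((-73 + (11/2)*(-35)) - 65964) = 1/((-73 - 385/2) - 65964) = 1/(-531/2 - 65964) = 1/(-132459/2) = -2/132459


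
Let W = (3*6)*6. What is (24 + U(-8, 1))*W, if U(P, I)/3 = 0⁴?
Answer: 2592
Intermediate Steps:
U(P, I) = 0 (U(P, I) = 3*0⁴ = 3*0 = 0)
W = 108 (W = 18*6 = 108)
(24 + U(-8, 1))*W = (24 + 0)*108 = 24*108 = 2592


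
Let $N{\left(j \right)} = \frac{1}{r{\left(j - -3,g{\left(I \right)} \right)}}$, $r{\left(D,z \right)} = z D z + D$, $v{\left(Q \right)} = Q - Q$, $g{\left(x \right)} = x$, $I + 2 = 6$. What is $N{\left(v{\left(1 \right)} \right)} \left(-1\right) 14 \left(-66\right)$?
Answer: $\frac{308}{17} \approx 18.118$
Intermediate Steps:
$I = 4$ ($I = -2 + 6 = 4$)
$v{\left(Q \right)} = 0$
$r{\left(D,z \right)} = D + D z^{2}$ ($r{\left(D,z \right)} = D z z + D = D z^{2} + D = D + D z^{2}$)
$N{\left(j \right)} = \frac{1}{51 + 17 j}$ ($N{\left(j \right)} = \frac{1}{\left(j - -3\right) \left(1 + 4^{2}\right)} = \frac{1}{\left(j + 3\right) \left(1 + 16\right)} = \frac{1}{\left(3 + j\right) 17} = \frac{1}{51 + 17 j}$)
$N{\left(v{\left(1 \right)} \right)} \left(-1\right) 14 \left(-66\right) = \frac{1}{17 \left(3 + 0\right)} \left(-1\right) 14 \left(-66\right) = \frac{1}{17 \cdot 3} \left(-1\right) 14 \left(-66\right) = \frac{1}{17} \cdot \frac{1}{3} \left(-1\right) 14 \left(-66\right) = \frac{1}{51} \left(-1\right) 14 \left(-66\right) = \left(- \frac{1}{51}\right) 14 \left(-66\right) = \left(- \frac{14}{51}\right) \left(-66\right) = \frac{308}{17}$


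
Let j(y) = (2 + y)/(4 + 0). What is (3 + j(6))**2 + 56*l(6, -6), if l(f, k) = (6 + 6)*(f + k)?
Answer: 25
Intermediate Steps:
j(y) = 1/2 + y/4 (j(y) = (2 + y)/4 = (2 + y)*(1/4) = 1/2 + y/4)
l(f, k) = 12*f + 12*k (l(f, k) = 12*(f + k) = 12*f + 12*k)
(3 + j(6))**2 + 56*l(6, -6) = (3 + (1/2 + (1/4)*6))**2 + 56*(12*6 + 12*(-6)) = (3 + (1/2 + 3/2))**2 + 56*(72 - 72) = (3 + 2)**2 + 56*0 = 5**2 + 0 = 25 + 0 = 25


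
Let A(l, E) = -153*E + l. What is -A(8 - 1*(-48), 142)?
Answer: 21670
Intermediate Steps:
A(l, E) = l - 153*E
-A(8 - 1*(-48), 142) = -((8 - 1*(-48)) - 153*142) = -((8 + 48) - 21726) = -(56 - 21726) = -1*(-21670) = 21670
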